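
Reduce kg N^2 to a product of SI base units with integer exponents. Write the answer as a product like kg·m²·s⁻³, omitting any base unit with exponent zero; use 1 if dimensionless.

kg³·m²·s⁻⁴

N = kg·m/s² = kg·m·s⁻² (force = mass × acceleration).
So N² = kg²·m²·s⁻⁴.
Combining: kg·N² = kg · (kg²·m²·s⁻⁴) = kg³·m²·s⁻⁴.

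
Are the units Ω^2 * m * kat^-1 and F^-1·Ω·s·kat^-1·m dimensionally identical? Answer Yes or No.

Yes

Left side:
  Ω = kg·m²·s⁻³·A⁻².
  So Ω² = kg²·m⁴·s⁻⁶·A⁻⁴.
  kat = s⁻¹·mol.
  So kat⁻¹ = s·mol⁻¹.
  Combining: Ω²·m·kat⁻¹ = (kg²·m⁴·s⁻⁶·A⁻⁴) · m · (s·mol⁻¹) = kg²·m⁵·s⁻⁵·A⁻⁴·mol⁻¹.
Right side:
  F = C/V (capacitance = charge per voltage),
      = A·s/(kg·m²·s⁻³·A⁻¹) (substituting C and V),
      = kg⁻¹·m⁻²·s⁴·A².
  So F⁻¹ = kg·m²·s⁻⁴·A⁻².
  Ω = V/A (resistance = voltage per current),
      = kg·m²·s⁻³·A⁻².
  kat = mol/s = s⁻¹·mol (catalytic activity).
  So kat⁻¹ = s·mol⁻¹.
  Combining: F⁻¹·Ω·s·kat⁻¹·m = (kg·m²·s⁻⁴·A⁻²) · (kg·m²·s⁻³·A⁻²) · s · (s·mol⁻¹) · m = kg²·m⁵·s⁻⁵·A⁻⁴·mol⁻¹.
Both reduce to kg²·m⁵·s⁻⁵·A⁻⁴·mol⁻¹.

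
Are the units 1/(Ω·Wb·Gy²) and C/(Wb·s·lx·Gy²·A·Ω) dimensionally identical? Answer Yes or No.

Left side:
  Ω = kg·m²·s⁻³·A⁻².
  So Ω⁻¹ = kg⁻¹·m⁻²·s³·A².
  Wb = kg·m²·s⁻²·A⁻¹.
  So Wb⁻¹ = kg⁻¹·m⁻²·s²·A.
  Gy = m²·s⁻².
  So Gy⁻² = m⁻⁴·s⁴.
  Combining: Ω⁻¹·Wb⁻¹·Gy⁻² = (kg⁻¹·m⁻²·s³·A²) · (kg⁻¹·m⁻²·s²·A) · (m⁻⁴·s⁴) = kg⁻²·m⁻⁸·s⁹·A³.
Right side:
  Wb = V·s (flux: a volt is a weber per second),
      = kg·m²·s⁻²·A⁻¹.
  So Wb⁻¹ = kg⁻¹·m⁻²·s²·A.
  lx = lm/m² (illuminance = luminous flux per area),
      = m⁻²·cd.
  So lx⁻¹ = m²·cd⁻¹.
  Gy = J/kg (absorbed dose = energy per mass),
      = m²·s⁻².
  So Gy⁻² = m⁻⁴·s⁴.
  Ω = V/A (resistance = voltage per current),
      = kg·m²·s⁻³·A⁻².
  So Ω⁻¹ = kg⁻¹·m⁻²·s³·A².
  C = A·s = s·A (charge = current × time).
  Combining: Wb⁻¹·s⁻¹·lx⁻¹·Gy⁻²·A⁻¹·Ω⁻¹·C = (kg⁻¹·m⁻²·s²·A) · s⁻¹ · (m²·cd⁻¹) · (m⁻⁴·s⁴) · A⁻¹ · (kg⁻¹·m⁻²·s³·A²) · (s·A) = kg⁻²·m⁻⁶·s⁹·A³·cd⁻¹.
Left is kg⁻²·m⁻⁸·s⁹·A³; right is kg⁻²·m⁻⁶·s⁹·A³·cd⁻¹ — different.

No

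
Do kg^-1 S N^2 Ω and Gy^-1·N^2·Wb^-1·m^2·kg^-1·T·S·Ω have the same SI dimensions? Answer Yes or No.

Left side:
  S = kg⁻¹·m⁻²·s³·A².
  N = kg·m·s⁻².
  So N² = kg²·m²·s⁻⁴.
  Ω = kg·m²·s⁻³·A⁻².
  Combining: kg⁻¹·S·N²·Ω = kg⁻¹ · (kg⁻¹·m⁻²·s³·A²) · (kg²·m²·s⁻⁴) · (kg·m²·s⁻³·A⁻²) = kg·m²·s⁻⁴.
Right side:
  Gy = m²·s⁻².
  So Gy⁻¹ = m⁻²·s².
  N = kg·m·s⁻².
  So N² = kg²·m²·s⁻⁴.
  Wb = kg·m²·s⁻²·A⁻¹.
  So Wb⁻¹ = kg⁻¹·m⁻²·s²·A.
  T = kg·s⁻²·A⁻¹.
  S = kg⁻¹·m⁻²·s³·A².
  Ω = kg·m²·s⁻³·A⁻².
  Combining: Gy⁻¹·N²·Wb⁻¹·m²·kg⁻¹·T·S·Ω = (m⁻²·s²) · (kg²·m²·s⁻⁴) · (kg⁻¹·m⁻²·s²·A) · m² · kg⁻¹ · (kg·s⁻²·A⁻¹) · (kg⁻¹·m⁻²·s³·A²) · (kg·m²·s⁻³·A⁻²) = kg·s⁻².
Left is kg·m²·s⁻⁴; right is kg·s⁻² — different.

No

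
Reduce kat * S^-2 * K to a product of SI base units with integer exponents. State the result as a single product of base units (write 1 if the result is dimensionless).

kg²·m⁴·s⁻⁷·A⁻⁴·K·mol

kat = mol/s = s⁻¹·mol (catalytic activity).
S = 1/Ω (conductance is reciprocal resistance),
    = kg⁻¹·m⁻²·s³·A².
So S⁻² = kg²·m⁴·s⁻⁶·A⁻⁴.
Combining: kat·S⁻²·K = (s⁻¹·mol) · (kg²·m⁴·s⁻⁶·A⁻⁴) · K = kg²·m⁴·s⁻⁷·A⁻⁴·K·mol.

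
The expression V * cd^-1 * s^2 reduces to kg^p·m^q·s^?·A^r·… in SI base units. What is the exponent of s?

-1

V = W/A (potential = power per current),
    = kg·m²·s⁻³·A⁻¹.
Combining: V·cd⁻¹·s² = (kg·m²·s⁻³·A⁻¹) · cd⁻¹ · s² = kg·m²·s⁻¹·A⁻¹·cd⁻¹.
The exponent of s is -1.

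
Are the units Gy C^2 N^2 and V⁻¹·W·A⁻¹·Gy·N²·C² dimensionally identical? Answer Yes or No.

Left side:
  Gy = J/kg (absorbed dose = energy per mass),
      = m²·s⁻².
  C = A·s = s·A (charge = current × time).
  So C² = s²·A².
  N = kg·m/s² = kg·m·s⁻² (force = mass × acceleration).
  So N² = kg²·m²·s⁻⁴.
  Combining: Gy·C²·N² = (m²·s⁻²) · (s²·A²) · (kg²·m²·s⁻⁴) = kg²·m⁴·s⁻⁴·A².
Right side:
  V = W/A (potential = power per current),
      = kg·m²·s⁻³·A⁻¹.
  So V⁻¹ = kg⁻¹·m⁻²·s³·A.
  W = J/s (power = energy per time),
      = kg·m²·s⁻³.
  Gy = J/kg (absorbed dose = energy per mass),
      = m²·s⁻².
  N = kg·m/s² = kg·m·s⁻² (force = mass × acceleration).
  So N² = kg²·m²·s⁻⁴.
  C = A·s = s·A (charge = current × time).
  So C² = s²·A².
  Combining: V⁻¹·W·A⁻¹·Gy·N²·C² = (kg⁻¹·m⁻²·s³·A) · (kg·m²·s⁻³) · A⁻¹ · (m²·s⁻²) · (kg²·m²·s⁻⁴) · (s²·A²) = kg²·m⁴·s⁻⁴·A².
Both reduce to kg²·m⁴·s⁻⁴·A².

Yes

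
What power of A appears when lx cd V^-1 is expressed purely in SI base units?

lx = lm/m² (illuminance = luminous flux per area),
    = m⁻²·cd.
V = W/A (potential = power per current),
    = kg·m²·s⁻³·A⁻¹.
So V⁻¹ = kg⁻¹·m⁻²·s³·A.
Combining: lx·cd·V⁻¹ = (m⁻²·cd) · cd · (kg⁻¹·m⁻²·s³·A) = kg⁻¹·m⁻⁴·s³·A·cd².
The exponent of A is 1.

1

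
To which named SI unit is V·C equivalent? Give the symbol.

J

V = W/A (potential = power per current),
    = kg·m²·s⁻³·A⁻¹.
C = A·s = s·A (charge = current × time).
Combining: V·C = (kg·m²·s⁻³·A⁻¹) · (s·A) = kg·m²·s⁻².
kg·m²·s⁻² is the base-SI form of the joule.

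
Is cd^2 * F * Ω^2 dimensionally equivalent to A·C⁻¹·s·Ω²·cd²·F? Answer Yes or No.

Yes

Left side:
  F = kg⁻¹·m⁻²·s⁴·A².
  Ω = kg·m²·s⁻³·A⁻².
  So Ω² = kg²·m⁴·s⁻⁶·A⁻⁴.
  Combining: cd²·F·Ω² = cd² · (kg⁻¹·m⁻²·s⁴·A²) · (kg²·m⁴·s⁻⁶·A⁻⁴) = kg·m²·s⁻²·A⁻²·cd².
Right side:
  C = A·s = s·A (charge = current × time).
  So C⁻¹ = s⁻¹·A⁻¹.
  Ω = V/A (resistance = voltage per current),
      = kg·m²·s⁻³·A⁻².
  So Ω² = kg²·m⁴·s⁻⁶·A⁻⁴.
  F = C/V (capacitance = charge per voltage),
      = A·s/(kg·m²·s⁻³·A⁻¹) (substituting C and V),
      = kg⁻¹·m⁻²·s⁴·A².
  Combining: A·C⁻¹·s·Ω²·cd²·F = A · (s⁻¹·A⁻¹) · s · (kg²·m⁴·s⁻⁶·A⁻⁴) · cd² · (kg⁻¹·m⁻²·s⁴·A²) = kg·m²·s⁻²·A⁻²·cd².
Both reduce to kg·m²·s⁻²·A⁻²·cd².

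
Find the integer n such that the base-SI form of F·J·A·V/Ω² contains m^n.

-2

F = C/V (capacitance = charge per voltage),
    = A·s/(kg·m²·s⁻³·A⁻¹) (substituting C and V),
    = kg⁻¹·m⁻²·s⁴·A².
Ω = V/A (resistance = voltage per current),
    = kg·m²·s⁻³·A⁻².
So Ω⁻² = kg⁻²·m⁻⁴·s⁶·A⁴.
J = N·m (work = force × distance),
    = kg·m²·s⁻².
V = W/A (potential = power per current),
    = kg·m²·s⁻³·A⁻¹.
Combining: F·Ω⁻²·J·A·V = (kg⁻¹·m⁻²·s⁴·A²) · (kg⁻²·m⁻⁴·s⁶·A⁴) · (kg·m²·s⁻²) · A · (kg·m²·s⁻³·A⁻¹) = kg⁻¹·m⁻²·s⁵·A⁶.
The exponent of m is -2.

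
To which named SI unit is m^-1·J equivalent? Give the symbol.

J = kg·m²·s⁻².
Combining: m⁻¹·J = m⁻¹ · (kg·m²·s⁻²) = kg·m·s⁻².
kg·m·s⁻² is the base-SI form of the newton.

N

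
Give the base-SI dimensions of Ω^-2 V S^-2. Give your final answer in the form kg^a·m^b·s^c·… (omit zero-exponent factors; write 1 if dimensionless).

Ω = kg·m²·s⁻³·A⁻².
So Ω⁻² = kg⁻²·m⁻⁴·s⁶·A⁴.
V = kg·m²·s⁻³·A⁻¹.
S = kg⁻¹·m⁻²·s³·A².
So S⁻² = kg²·m⁴·s⁻⁶·A⁻⁴.
Combining: Ω⁻²·V·S⁻² = (kg⁻²·m⁻⁴·s⁶·A⁴) · (kg·m²·s⁻³·A⁻¹) · (kg²·m⁴·s⁻⁶·A⁻⁴) = kg·m²·s⁻³·A⁻¹.

kg·m²·s⁻³·A⁻¹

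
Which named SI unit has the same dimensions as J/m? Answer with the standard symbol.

N

J = N·m (work = force × distance),
    = kg·m²·s⁻².
Combining: J·m⁻¹ = (kg·m²·s⁻²) · m⁻¹ = kg·m·s⁻².
kg·m·s⁻² is the base-SI form of the newton.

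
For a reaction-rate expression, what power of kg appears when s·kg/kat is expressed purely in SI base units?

kat = mol/s = s⁻¹·mol (catalytic activity).
So kat⁻¹ = s·mol⁻¹.
Combining: s·kat⁻¹·kg = s · (s·mol⁻¹) · kg = kg·s²·mol⁻¹.
The exponent of kg is 1.

1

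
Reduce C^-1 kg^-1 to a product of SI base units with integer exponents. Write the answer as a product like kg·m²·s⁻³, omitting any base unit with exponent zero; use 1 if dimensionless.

kg⁻¹·s⁻¹·A⁻¹

C = A·s = s·A (charge = current × time).
So C⁻¹ = s⁻¹·A⁻¹.
Combining: C⁻¹·kg⁻¹ = (s⁻¹·A⁻¹) · kg⁻¹ = kg⁻¹·s⁻¹·A⁻¹.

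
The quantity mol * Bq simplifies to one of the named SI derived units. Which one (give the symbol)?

Bq = 1/s = s⁻¹ (activity is decays per second).
Combining: mol·Bq = mol · s⁻¹ = s⁻¹·mol.
s⁻¹·mol is the base-SI form of the katal.

kat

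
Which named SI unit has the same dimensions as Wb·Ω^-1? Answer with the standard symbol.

C

Wb = kg·m²·s⁻²·A⁻¹.
Ω = kg·m²·s⁻³·A⁻².
So Ω⁻¹ = kg⁻¹·m⁻²·s³·A².
Combining: Wb·Ω⁻¹ = (kg·m²·s⁻²·A⁻¹) · (kg⁻¹·m⁻²·s³·A²) = s·A.
s·A is the base-SI form of the coulomb.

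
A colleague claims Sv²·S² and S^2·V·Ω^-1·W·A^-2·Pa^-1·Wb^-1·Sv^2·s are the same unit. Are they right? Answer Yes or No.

No

Left side:
  Sv = m²·s⁻².
  So Sv² = m⁴·s⁻⁴.
  S = kg⁻¹·m⁻²·s³·A².
  So S² = kg⁻²·m⁻⁴·s⁶·A⁴.
  Combining: Sv²·S² = (m⁴·s⁻⁴) · (kg⁻²·m⁻⁴·s⁶·A⁴) = kg⁻²·s²·A⁴.
Right side:
  S = kg⁻¹·m⁻²·s³·A².
  So S² = kg⁻²·m⁻⁴·s⁶·A⁴.
  V = kg·m²·s⁻³·A⁻¹.
  Ω = kg·m²·s⁻³·A⁻².
  So Ω⁻¹ = kg⁻¹·m⁻²·s³·A².
  W = kg·m²·s⁻³.
  Pa = kg·m⁻¹·s⁻².
  So Pa⁻¹ = kg⁻¹·m·s².
  Wb = kg·m²·s⁻²·A⁻¹.
  So Wb⁻¹ = kg⁻¹·m⁻²·s²·A.
  Sv = m²·s⁻².
  So Sv² = m⁴·s⁻⁴.
  Combining: S²·V·Ω⁻¹·W·A⁻²·Pa⁻¹·Wb⁻¹·Sv²·s = (kg⁻²·m⁻⁴·s⁶·A⁴) · (kg·m²·s⁻³·A⁻¹) · (kg⁻¹·m⁻²·s³·A²) · (kg·m²·s⁻³) · A⁻² · (kg⁻¹·m·s²) · (kg⁻¹·m⁻²·s²·A) · (m⁴·s⁻⁴) · s = kg⁻³·m·s⁴·A⁴.
Left is kg⁻²·s²·A⁴; right is kg⁻³·m·s⁴·A⁴ — different.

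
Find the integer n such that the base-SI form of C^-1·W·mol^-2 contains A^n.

C = A·s = s·A (charge = current × time).
So C⁻¹ = s⁻¹·A⁻¹.
W = J/s (power = energy per time),
    = kg·m²·s⁻³.
Combining: C⁻¹·W·mol⁻² = (s⁻¹·A⁻¹) · (kg·m²·s⁻³) · mol⁻² = kg·m²·s⁻⁴·A⁻¹·mol⁻².
The exponent of A is -1.

-1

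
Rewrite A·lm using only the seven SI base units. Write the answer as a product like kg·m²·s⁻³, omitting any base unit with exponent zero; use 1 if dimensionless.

A·cd

lm = cd·sr = cd (luminous flux; sr is dimensionless).
Combining: A·lm = A · cd = A·cd.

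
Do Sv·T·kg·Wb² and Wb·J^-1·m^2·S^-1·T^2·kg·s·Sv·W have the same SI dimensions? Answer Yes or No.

No

Left side:
  Sv = J/kg (equivalent dose = energy per mass),
      = m²·s⁻².
  T = Wb/m² (flux density = flux per area),
      = kg·s⁻²·A⁻¹.
  Wb = V·s (flux: a volt is a weber per second),
      = kg·m²·s⁻²·A⁻¹.
  So Wb² = kg²·m⁴·s⁻⁴·A⁻².
  Combining: Sv·T·kg·Wb² = (m²·s⁻²) · (kg·s⁻²·A⁻¹) · kg · (kg²·m⁴·s⁻⁴·A⁻²) = kg⁴·m⁶·s⁻⁸·A⁻³.
Right side:
  Wb = kg·m²·s⁻²·A⁻¹.
  J = kg·m²·s⁻².
  So J⁻¹ = kg⁻¹·m⁻²·s².
  S = kg⁻¹·m⁻²·s³·A².
  So S⁻¹ = kg·m²·s⁻³·A⁻².
  T = kg·s⁻²·A⁻¹.
  So T² = kg²·s⁻⁴·A⁻².
  Sv = m²·s⁻².
  W = kg·m²·s⁻³.
  Combining: Wb·J⁻¹·m²·S⁻¹·T²·kg·s·Sv·W = (kg·m²·s⁻²·A⁻¹) · (kg⁻¹·m⁻²·s²) · m² · (kg·m²·s⁻³·A⁻²) · (kg²·s⁻⁴·A⁻²) · kg · s · (m²·s⁻²) · (kg·m²·s⁻³) = kg⁵·m⁸·s⁻¹¹·A⁻⁵.
Left is kg⁴·m⁶·s⁻⁸·A⁻³; right is kg⁵·m⁸·s⁻¹¹·A⁻⁵ — different.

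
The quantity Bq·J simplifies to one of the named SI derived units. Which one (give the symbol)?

Bq = 1/s = s⁻¹ (activity is decays per second).
J = N·m (work = force × distance),
    = kg·m²·s⁻².
Combining: Bq·J = s⁻¹ · (kg·m²·s⁻²) = kg·m²·s⁻³.
kg·m²·s⁻³ is the base-SI form of the watt.

W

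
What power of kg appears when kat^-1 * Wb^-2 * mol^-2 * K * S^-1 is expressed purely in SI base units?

-1

kat = mol/s = s⁻¹·mol (catalytic activity).
So kat⁻¹ = s·mol⁻¹.
Wb = V·s (flux: a volt is a weber per second),
    = kg·m²·s⁻²·A⁻¹.
So Wb⁻² = kg⁻²·m⁻⁴·s⁴·A².
S = 1/Ω (conductance is reciprocal resistance),
    = kg⁻¹·m⁻²·s³·A².
So S⁻¹ = kg·m²·s⁻³·A⁻².
Combining: kat⁻¹·Wb⁻²·mol⁻²·K·S⁻¹ = (s·mol⁻¹) · (kg⁻²·m⁻⁴·s⁴·A²) · mol⁻² · K · (kg·m²·s⁻³·A⁻²) = kg⁻¹·m⁻²·s²·K·mol⁻³.
The exponent of kg is -1.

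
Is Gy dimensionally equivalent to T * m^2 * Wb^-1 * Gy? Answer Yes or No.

Yes

Left side:
  Gy = J/kg (absorbed dose = energy per mass),
      = m²·s⁻².
Right side:
  T = kg·s⁻²·A⁻¹.
  Wb = kg·m²·s⁻²·A⁻¹.
  So Wb⁻¹ = kg⁻¹·m⁻²·s²·A.
  Gy = m²·s⁻².
  Combining: T·m²·Wb⁻¹·Gy = (kg·s⁻²·A⁻¹) · m² · (kg⁻¹·m⁻²·s²·A) · (m²·s⁻²) = m²·s⁻².
Both reduce to m²·s⁻².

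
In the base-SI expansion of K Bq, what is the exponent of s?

-1

Bq = 1/s = s⁻¹ (activity is decays per second).
Combining: K·Bq = K · s⁻¹ = s⁻¹·K.
The exponent of s is -1.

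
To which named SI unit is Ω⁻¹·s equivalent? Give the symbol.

Ω = V/A (resistance = voltage per current),
    = kg·m²·s⁻³·A⁻².
So Ω⁻¹ = kg⁻¹·m⁻²·s³·A².
Combining: Ω⁻¹·s = (kg⁻¹·m⁻²·s³·A²) · s = kg⁻¹·m⁻²·s⁴·A².
kg⁻¹·m⁻²·s⁴·A² is the base-SI form of the farad.

F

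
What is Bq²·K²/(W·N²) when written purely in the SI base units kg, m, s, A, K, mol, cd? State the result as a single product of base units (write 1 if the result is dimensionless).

W = kg·m²·s⁻³.
So W⁻¹ = kg⁻¹·m⁻²·s³.
Bq = s⁻¹.
So Bq² = s⁻².
N = kg·m·s⁻².
So N⁻² = kg⁻²·m⁻²·s⁴.
Combining: W⁻¹·Bq²·N⁻²·K² = (kg⁻¹·m⁻²·s³) · s⁻² · (kg⁻²·m⁻²·s⁴) · K² = kg⁻³·m⁻⁴·s⁵·K².

kg⁻³·m⁻⁴·s⁵·K²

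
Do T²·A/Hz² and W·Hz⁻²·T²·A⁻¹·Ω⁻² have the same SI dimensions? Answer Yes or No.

No

Left side:
  T = Wb/m² (flux density = flux per area),
      = kg·s⁻²·A⁻¹.
  So T² = kg²·s⁻⁴·A⁻².
  Hz = 1/s = s⁻¹ (frequency is cycles per second).
  So Hz⁻² = s².
  Combining: T²·Hz⁻²·A = (kg²·s⁻⁴·A⁻²) · s² · A = kg²·s⁻²·A⁻¹.
Right side:
  W = kg·m²·s⁻³.
  Hz = s⁻¹.
  So Hz⁻² = s².
  T = kg·s⁻²·A⁻¹.
  So T² = kg²·s⁻⁴·A⁻².
  Ω = kg·m²·s⁻³·A⁻².
  So Ω⁻² = kg⁻²·m⁻⁴·s⁶·A⁴.
  Combining: W·Hz⁻²·T²·A⁻¹·Ω⁻² = (kg·m²·s⁻³) · s² · (kg²·s⁻⁴·A⁻²) · A⁻¹ · (kg⁻²·m⁻⁴·s⁶·A⁴) = kg·m⁻²·s·A.
Left is kg²·s⁻²·A⁻¹; right is kg·m⁻²·s·A — different.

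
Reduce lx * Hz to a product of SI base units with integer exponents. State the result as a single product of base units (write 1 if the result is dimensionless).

lx = lm/m² (illuminance = luminous flux per area),
    = m⁻²·cd.
Hz = 1/s = s⁻¹ (frequency is cycles per second).
Combining: lx·Hz = (m⁻²·cd) · s⁻¹ = m⁻²·s⁻¹·cd.

m⁻²·s⁻¹·cd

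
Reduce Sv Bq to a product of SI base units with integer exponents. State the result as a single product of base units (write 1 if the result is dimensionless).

Sv = m²·s⁻².
Bq = s⁻¹.
Combining: Sv·Bq = (m²·s⁻²) · s⁻¹ = m²·s⁻³.

m²·s⁻³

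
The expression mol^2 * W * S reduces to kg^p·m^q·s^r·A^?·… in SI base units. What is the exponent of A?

2

W = kg·m²·s⁻³.
S = kg⁻¹·m⁻²·s³·A².
Combining: mol²·W·S = mol² · (kg·m²·s⁻³) · (kg⁻¹·m⁻²·s³·A²) = A²·mol².
The exponent of A is 2.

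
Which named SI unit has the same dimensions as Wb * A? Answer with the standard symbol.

Wb = kg·m²·s⁻²·A⁻¹.
Combining: Wb·A = (kg·m²·s⁻²·A⁻¹) · A = kg·m²·s⁻².
kg·m²·s⁻² is the base-SI form of the joule.

J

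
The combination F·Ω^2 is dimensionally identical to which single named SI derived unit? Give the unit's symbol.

H

F = kg⁻¹·m⁻²·s⁴·A².
Ω = kg·m²·s⁻³·A⁻².
So Ω² = kg²·m⁴·s⁻⁶·A⁻⁴.
Combining: F·Ω² = (kg⁻¹·m⁻²·s⁴·A²) · (kg²·m⁴·s⁻⁶·A⁻⁴) = kg·m²·s⁻²·A⁻².
kg·m²·s⁻²·A⁻² is the base-SI form of the henry.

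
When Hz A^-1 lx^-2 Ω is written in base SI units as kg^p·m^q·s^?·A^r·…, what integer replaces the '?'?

-4

Hz = 1/s = s⁻¹ (frequency is cycles per second).
lx = lm/m² (illuminance = luminous flux per area),
    = m⁻²·cd.
So lx⁻² = m⁴·cd⁻².
Ω = V/A (resistance = voltage per current),
    = kg·m²·s⁻³·A⁻².
Combining: Hz·A⁻¹·lx⁻²·Ω = s⁻¹ · A⁻¹ · (m⁴·cd⁻²) · (kg·m²·s⁻³·A⁻²) = kg·m⁶·s⁻⁴·A⁻³·cd⁻².
The exponent of s is -4.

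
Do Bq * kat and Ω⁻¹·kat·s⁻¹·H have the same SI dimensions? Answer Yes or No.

No

Left side:
  Bq = 1/s = s⁻¹ (activity is decays per second).
  kat = mol/s = s⁻¹·mol (catalytic activity).
  Combining: Bq·kat = s⁻¹ · (s⁻¹·mol) = s⁻²·mol.
Right side:
  Ω = V/A (resistance = voltage per current),
      = kg·m²·s⁻³·A⁻².
  So Ω⁻¹ = kg⁻¹·m⁻²·s³·A².
  kat = mol/s = s⁻¹·mol (catalytic activity).
  H = Wb/A (inductance = flux per current),
      = kg·m²·s⁻²·A⁻².
  Combining: Ω⁻¹·kat·s⁻¹·H = (kg⁻¹·m⁻²·s³·A²) · (s⁻¹·mol) · s⁻¹ · (kg·m²·s⁻²·A⁻²) = s⁻¹·mol.
Left is s⁻²·mol; right is s⁻¹·mol — different.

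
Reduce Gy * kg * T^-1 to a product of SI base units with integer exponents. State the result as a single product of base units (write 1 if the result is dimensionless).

Gy = J/kg (absorbed dose = energy per mass),
    = m²·s⁻².
T = Wb/m² (flux density = flux per area),
    = kg·s⁻²·A⁻¹.
So T⁻¹ = kg⁻¹·s²·A.
Combining: Gy·kg·T⁻¹ = (m²·s⁻²) · kg · (kg⁻¹·s²·A) = m²·A.

m²·A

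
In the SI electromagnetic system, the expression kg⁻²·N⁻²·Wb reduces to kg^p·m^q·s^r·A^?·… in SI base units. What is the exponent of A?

N = kg·m·s⁻².
So N⁻² = kg⁻²·m⁻²·s⁴.
Wb = kg·m²·s⁻²·A⁻¹.
Combining: kg⁻²·N⁻²·Wb = kg⁻² · (kg⁻²·m⁻²·s⁴) · (kg·m²·s⁻²·A⁻¹) = kg⁻³·s²·A⁻¹.
The exponent of A is -1.

-1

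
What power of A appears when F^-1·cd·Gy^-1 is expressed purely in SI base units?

-2

F = kg⁻¹·m⁻²·s⁴·A².
So F⁻¹ = kg·m²·s⁻⁴·A⁻².
Gy = m²·s⁻².
So Gy⁻¹ = m⁻²·s².
Combining: F⁻¹·cd·Gy⁻¹ = (kg·m²·s⁻⁴·A⁻²) · cd · (m⁻²·s²) = kg·s⁻²·A⁻²·cd.
The exponent of A is -2.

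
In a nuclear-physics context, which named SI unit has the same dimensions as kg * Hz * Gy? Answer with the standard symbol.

W

Hz = s⁻¹.
Gy = m²·s⁻².
Combining: kg·Hz·Gy = kg · s⁻¹ · (m²·s⁻²) = kg·m²·s⁻³.
kg·m²·s⁻³ is the base-SI form of the watt.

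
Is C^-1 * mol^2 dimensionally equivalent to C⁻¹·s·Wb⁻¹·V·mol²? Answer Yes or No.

Left side:
  C = s·A.
  So C⁻¹ = s⁻¹·A⁻¹.
  Combining: C⁻¹·mol² = (s⁻¹·A⁻¹) · mol² = s⁻¹·A⁻¹·mol².
Right side:
  C = A·s = s·A (charge = current × time).
  So C⁻¹ = s⁻¹·A⁻¹.
  Wb = V·s (flux: a volt is a weber per second),
      = kg·m²·s⁻²·A⁻¹.
  So Wb⁻¹ = kg⁻¹·m⁻²·s²·A.
  V = W/A (potential = power per current),
      = kg·m²·s⁻³·A⁻¹.
  Combining: C⁻¹·s·Wb⁻¹·V·mol² = (s⁻¹·A⁻¹) · s · (kg⁻¹·m⁻²·s²·A) · (kg·m²·s⁻³·A⁻¹) · mol² = s⁻¹·A⁻¹·mol².
Both reduce to s⁻¹·A⁻¹·mol².

Yes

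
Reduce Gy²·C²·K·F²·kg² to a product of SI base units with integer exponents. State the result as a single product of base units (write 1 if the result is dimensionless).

s⁶·A⁶·K

Gy = J/kg (absorbed dose = energy per mass),
    = m²·s⁻².
So Gy² = m⁴·s⁻⁴.
C = A·s = s·A (charge = current × time).
So C² = s²·A².
F = C/V (capacitance = charge per voltage),
    = A·s/(kg·m²·s⁻³·A⁻¹) (substituting C and V),
    = kg⁻¹·m⁻²·s⁴·A².
So F² = kg⁻²·m⁻⁴·s⁸·A⁴.
Combining: Gy²·C²·K·F²·kg² = (m⁴·s⁻⁴) · (s²·A²) · K · (kg⁻²·m⁻⁴·s⁸·A⁴) · kg² = s⁶·A⁶·K.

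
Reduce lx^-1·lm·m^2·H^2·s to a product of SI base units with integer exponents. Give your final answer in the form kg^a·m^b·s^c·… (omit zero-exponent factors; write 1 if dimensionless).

kg²·m⁸·s⁻³·A⁻⁴

lx = m⁻²·cd.
So lx⁻¹ = m²·cd⁻¹.
lm = cd.
H = kg·m²·s⁻²·A⁻².
So H² = kg²·m⁴·s⁻⁴·A⁻⁴.
Combining: lx⁻¹·lm·m²·H²·s = (m²·cd⁻¹) · cd · m² · (kg²·m⁴·s⁻⁴·A⁻⁴) · s = kg²·m⁸·s⁻³·A⁻⁴.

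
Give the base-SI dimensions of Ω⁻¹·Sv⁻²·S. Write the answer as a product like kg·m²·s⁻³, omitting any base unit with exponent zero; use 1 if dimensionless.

kg⁻²·m⁻⁸·s¹⁰·A⁴

Ω = V/A (resistance = voltage per current),
    = kg·m²·s⁻³·A⁻².
So Ω⁻¹ = kg⁻¹·m⁻²·s³·A².
Sv = J/kg (equivalent dose = energy per mass),
    = m²·s⁻².
So Sv⁻² = m⁻⁴·s⁴.
S = 1/Ω (conductance is reciprocal resistance),
    = kg⁻¹·m⁻²·s³·A².
Combining: Ω⁻¹·Sv⁻²·S = (kg⁻¹·m⁻²·s³·A²) · (m⁻⁴·s⁴) · (kg⁻¹·m⁻²·s³·A²) = kg⁻²·m⁻⁸·s¹⁰·A⁴.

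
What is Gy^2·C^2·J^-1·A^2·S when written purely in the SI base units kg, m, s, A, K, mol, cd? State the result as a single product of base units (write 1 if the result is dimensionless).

kg⁻²·s³·A⁶

Gy = m²·s⁻².
So Gy² = m⁴·s⁻⁴.
C = s·A.
So C² = s²·A².
J = kg·m²·s⁻².
So J⁻¹ = kg⁻¹·m⁻²·s².
S = kg⁻¹·m⁻²·s³·A².
Combining: Gy²·C²·J⁻¹·A²·S = (m⁴·s⁻⁴) · (s²·A²) · (kg⁻¹·m⁻²·s²) · A² · (kg⁻¹·m⁻²·s³·A²) = kg⁻²·s³·A⁶.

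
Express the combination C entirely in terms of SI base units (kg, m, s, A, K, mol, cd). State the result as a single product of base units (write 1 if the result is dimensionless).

s·A

C = A·s = s·A (charge = current × time).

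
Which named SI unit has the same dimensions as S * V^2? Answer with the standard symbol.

S = kg⁻¹·m⁻²·s³·A².
V = kg·m²·s⁻³·A⁻¹.
So V² = kg²·m⁴·s⁻⁶·A⁻².
Combining: S·V² = (kg⁻¹·m⁻²·s³·A²) · (kg²·m⁴·s⁻⁶·A⁻²) = kg·m²·s⁻³.
kg·m²·s⁻³ is the base-SI form of the watt.

W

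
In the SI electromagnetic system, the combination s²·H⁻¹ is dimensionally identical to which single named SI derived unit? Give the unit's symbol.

H = Wb/A (inductance = flux per current),
    = kg·m²·s⁻²·A⁻².
So H⁻¹ = kg⁻¹·m⁻²·s²·A².
Combining: s²·H⁻¹ = s² · (kg⁻¹·m⁻²·s²·A²) = kg⁻¹·m⁻²·s⁴·A².
kg⁻¹·m⁻²·s⁴·A² is the base-SI form of the farad.

F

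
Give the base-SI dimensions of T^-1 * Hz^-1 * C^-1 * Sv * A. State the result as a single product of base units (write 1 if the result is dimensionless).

T = kg·s⁻²·A⁻¹.
So T⁻¹ = kg⁻¹·s²·A.
Hz = s⁻¹.
So Hz⁻¹ = s.
C = s·A.
So C⁻¹ = s⁻¹·A⁻¹.
Sv = m²·s⁻².
Combining: T⁻¹·Hz⁻¹·C⁻¹·Sv·A = (kg⁻¹·s²·A) · s · (s⁻¹·A⁻¹) · (m²·s⁻²) · A = kg⁻¹·m²·A.

kg⁻¹·m²·A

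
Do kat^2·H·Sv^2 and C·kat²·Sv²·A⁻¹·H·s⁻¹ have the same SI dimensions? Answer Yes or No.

Left side:
  kat = mol/s = s⁻¹·mol (catalytic activity).
  So kat² = s⁻²·mol².
  H = Wb/A (inductance = flux per current),
      = kg·m²·s⁻²·A⁻².
  Sv = J/kg (equivalent dose = energy per mass),
      = m²·s⁻².
  So Sv² = m⁴·s⁻⁴.
  Combining: kat²·H·Sv² = (s⁻²·mol²) · (kg·m²·s⁻²·A⁻²) · (m⁴·s⁻⁴) = kg·m⁶·s⁻⁸·A⁻²·mol².
Right side:
  C = s·A.
  kat = s⁻¹·mol.
  So kat² = s⁻²·mol².
  Sv = m²·s⁻².
  So Sv² = m⁴·s⁻⁴.
  H = kg·m²·s⁻²·A⁻².
  Combining: C·kat²·Sv²·A⁻¹·H·s⁻¹ = (s·A) · (s⁻²·mol²) · (m⁴·s⁻⁴) · A⁻¹ · (kg·m²·s⁻²·A⁻²) · s⁻¹ = kg·m⁶·s⁻⁸·A⁻²·mol².
Both reduce to kg·m⁶·s⁻⁸·A⁻²·mol².

Yes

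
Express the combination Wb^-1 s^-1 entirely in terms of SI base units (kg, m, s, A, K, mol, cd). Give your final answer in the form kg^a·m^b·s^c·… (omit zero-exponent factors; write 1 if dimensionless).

kg⁻¹·m⁻²·s·A

Wb = V·s (flux: a volt is a weber per second),
    = kg·m²·s⁻²·A⁻¹.
So Wb⁻¹ = kg⁻¹·m⁻²·s²·A.
Combining: Wb⁻¹·s⁻¹ = (kg⁻¹·m⁻²·s²·A) · s⁻¹ = kg⁻¹·m⁻²·s·A.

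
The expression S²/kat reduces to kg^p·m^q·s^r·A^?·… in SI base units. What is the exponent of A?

S = kg⁻¹·m⁻²·s³·A².
So S² = kg⁻²·m⁻⁴·s⁶·A⁴.
kat = s⁻¹·mol.
So kat⁻¹ = s·mol⁻¹.
Combining: S²·kat⁻¹ = (kg⁻²·m⁻⁴·s⁶·A⁴) · (s·mol⁻¹) = kg⁻²·m⁻⁴·s⁷·A⁴·mol⁻¹.
The exponent of A is 4.

4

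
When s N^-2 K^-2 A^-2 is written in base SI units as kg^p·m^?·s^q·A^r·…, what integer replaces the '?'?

-2

N = kg·m/s² = kg·m·s⁻² (force = mass × acceleration).
So N⁻² = kg⁻²·m⁻²·s⁴.
Combining: s·N⁻²·K⁻²·A⁻² = s · (kg⁻²·m⁻²·s⁴) · K⁻² · A⁻² = kg⁻²·m⁻²·s⁵·A⁻²·K⁻².
The exponent of m is -2.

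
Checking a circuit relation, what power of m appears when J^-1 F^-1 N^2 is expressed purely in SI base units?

2

J = kg·m²·s⁻².
So J⁻¹ = kg⁻¹·m⁻²·s².
F = kg⁻¹·m⁻²·s⁴·A².
So F⁻¹ = kg·m²·s⁻⁴·A⁻².
N = kg·m·s⁻².
So N² = kg²·m²·s⁻⁴.
Combining: J⁻¹·F⁻¹·N² = (kg⁻¹·m⁻²·s²) · (kg·m²·s⁻⁴·A⁻²) · (kg²·m²·s⁻⁴) = kg²·m²·s⁻⁶·A⁻².
The exponent of m is 2.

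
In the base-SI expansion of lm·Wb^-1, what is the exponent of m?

lm = cd·sr = cd (luminous flux; sr is dimensionless).
Wb = V·s (flux: a volt is a weber per second),
    = kg·m²·s⁻²·A⁻¹.
So Wb⁻¹ = kg⁻¹·m⁻²·s²·A.
Combining: lm·Wb⁻¹ = cd · (kg⁻¹·m⁻²·s²·A) = kg⁻¹·m⁻²·s²·A·cd.
The exponent of m is -2.

-2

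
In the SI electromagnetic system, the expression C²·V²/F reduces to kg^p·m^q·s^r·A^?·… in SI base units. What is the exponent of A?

-2

F = kg⁻¹·m⁻²·s⁴·A².
So F⁻¹ = kg·m²·s⁻⁴·A⁻².
C = s·A.
So C² = s²·A².
V = kg·m²·s⁻³·A⁻¹.
So V² = kg²·m⁴·s⁻⁶·A⁻².
Combining: F⁻¹·C²·V² = (kg·m²·s⁻⁴·A⁻²) · (s²·A²) · (kg²·m⁴·s⁻⁶·A⁻²) = kg³·m⁶·s⁻⁸·A⁻².
The exponent of A is -2.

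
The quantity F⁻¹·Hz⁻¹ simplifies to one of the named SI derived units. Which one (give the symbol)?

F = kg⁻¹·m⁻²·s⁴·A².
So F⁻¹ = kg·m²·s⁻⁴·A⁻².
Hz = s⁻¹.
So Hz⁻¹ = s.
Combining: F⁻¹·Hz⁻¹ = (kg·m²·s⁻⁴·A⁻²) · s = kg·m²·s⁻³·A⁻².
kg·m²·s⁻³·A⁻² is the base-SI form of the ohm.

Ω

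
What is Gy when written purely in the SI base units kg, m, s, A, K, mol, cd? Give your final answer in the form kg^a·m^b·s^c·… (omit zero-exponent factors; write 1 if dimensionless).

Gy = J/kg (absorbed dose = energy per mass),
    = m²·s⁻².

m²·s⁻²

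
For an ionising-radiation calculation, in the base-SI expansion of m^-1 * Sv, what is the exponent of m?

1

Sv = J/kg (equivalent dose = energy per mass),
    = m²·s⁻².
Combining: m⁻¹·Sv = m⁻¹ · (m²·s⁻²) = m·s⁻².
The exponent of m is 1.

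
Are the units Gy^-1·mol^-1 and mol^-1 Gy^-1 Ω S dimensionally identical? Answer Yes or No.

Yes

Left side:
  Gy = J/kg (absorbed dose = energy per mass),
      = m²·s⁻².
  So Gy⁻¹ = m⁻²·s².
  Combining: Gy⁻¹·mol⁻¹ = (m⁻²·s²) · mol⁻¹ = m⁻²·s²·mol⁻¹.
Right side:
  Gy = m²·s⁻².
  So Gy⁻¹ = m⁻²·s².
  Ω = kg·m²·s⁻³·A⁻².
  S = kg⁻¹·m⁻²·s³·A².
  Combining: mol⁻¹·Gy⁻¹·Ω·S = mol⁻¹ · (m⁻²·s²) · (kg·m²·s⁻³·A⁻²) · (kg⁻¹·m⁻²·s³·A²) = m⁻²·s²·mol⁻¹.
Both reduce to m⁻²·s²·mol⁻¹.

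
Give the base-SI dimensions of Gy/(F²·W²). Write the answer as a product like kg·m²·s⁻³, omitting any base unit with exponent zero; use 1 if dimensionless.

Gy = J/kg (absorbed dose = energy per mass),
    = m²·s⁻².
F = C/V (capacitance = charge per voltage),
    = A·s/(kg·m²·s⁻³·A⁻¹) (substituting C and V),
    = kg⁻¹·m⁻²·s⁴·A².
So F⁻² = kg²·m⁴·s⁻⁸·A⁻⁴.
W = J/s (power = energy per time),
    = kg·m²·s⁻³.
So W⁻² = kg⁻²·m⁻⁴·s⁶.
Combining: Gy·F⁻²·W⁻² = (m²·s⁻²) · (kg²·m⁴·s⁻⁸·A⁻⁴) · (kg⁻²·m⁻⁴·s⁶) = m²·s⁻⁴·A⁻⁴.

m²·s⁻⁴·A⁻⁴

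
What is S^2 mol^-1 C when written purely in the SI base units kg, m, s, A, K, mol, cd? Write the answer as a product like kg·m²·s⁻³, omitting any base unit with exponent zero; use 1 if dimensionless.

S = kg⁻¹·m⁻²·s³·A².
So S² = kg⁻²·m⁻⁴·s⁶·A⁴.
C = s·A.
Combining: S²·mol⁻¹·C = (kg⁻²·m⁻⁴·s⁶·A⁴) · mol⁻¹ · (s·A) = kg⁻²·m⁻⁴·s⁷·A⁵·mol⁻¹.

kg⁻²·m⁻⁴·s⁷·A⁵·mol⁻¹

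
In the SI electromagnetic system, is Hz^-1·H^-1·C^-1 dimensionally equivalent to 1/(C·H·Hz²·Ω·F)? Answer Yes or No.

Left side:
  Hz = 1/s = s⁻¹ (frequency is cycles per second).
  So Hz⁻¹ = s.
  H = Wb/A (inductance = flux per current),
      = kg·m²·s⁻²·A⁻².
  So H⁻¹ = kg⁻¹·m⁻²·s²·A².
  C = A·s = s·A (charge = current × time).
  So C⁻¹ = s⁻¹·A⁻¹.
  Combining: Hz⁻¹·H⁻¹·C⁻¹ = s · (kg⁻¹·m⁻²·s²·A²) · (s⁻¹·A⁻¹) = kg⁻¹·m⁻²·s²·A.
Right side:
  C = A·s = s·A (charge = current × time).
  So C⁻¹ = s⁻¹·A⁻¹.
  H = Wb/A (inductance = flux per current),
      = kg·m²·s⁻²·A⁻².
  So H⁻¹ = kg⁻¹·m⁻²·s²·A².
  Hz = 1/s = s⁻¹ (frequency is cycles per second).
  So Hz⁻² = s².
  Ω = V/A (resistance = voltage per current),
      = kg·m²·s⁻³·A⁻².
  So Ω⁻¹ = kg⁻¹·m⁻²·s³·A².
  F = C/V (capacitance = charge per voltage),
      = A·s/(kg·m²·s⁻³·A⁻¹) (substituting C and V),
      = kg⁻¹·m⁻²·s⁴·A².
  So F⁻¹ = kg·m²·s⁻⁴·A⁻².
  Combining: C⁻¹·H⁻¹·Hz⁻²·Ω⁻¹·F⁻¹ = (s⁻¹·A⁻¹) · (kg⁻¹·m⁻²·s²·A²) · s² · (kg⁻¹·m⁻²·s³·A²) · (kg·m²·s⁻⁴·A⁻²) = kg⁻¹·m⁻²·s²·A.
Both reduce to kg⁻¹·m⁻²·s²·A.

Yes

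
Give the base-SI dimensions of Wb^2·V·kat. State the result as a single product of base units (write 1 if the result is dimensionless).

kg³·m⁶·s⁻⁸·A⁻³·mol

Wb = V·s (flux: a volt is a weber per second),
    = kg·m²·s⁻²·A⁻¹.
So Wb² = kg²·m⁴·s⁻⁴·A⁻².
V = W/A (potential = power per current),
    = kg·m²·s⁻³·A⁻¹.
kat = mol/s = s⁻¹·mol (catalytic activity).
Combining: Wb²·V·kat = (kg²·m⁴·s⁻⁴·A⁻²) · (kg·m²·s⁻³·A⁻¹) · (s⁻¹·mol) = kg³·m⁶·s⁻⁸·A⁻³·mol.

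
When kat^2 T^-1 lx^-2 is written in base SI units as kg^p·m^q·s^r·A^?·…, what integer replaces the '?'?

1

kat = s⁻¹·mol.
So kat² = s⁻²·mol².
T = kg·s⁻²·A⁻¹.
So T⁻¹ = kg⁻¹·s²·A.
lx = m⁻²·cd.
So lx⁻² = m⁴·cd⁻².
Combining: kat²·T⁻¹·lx⁻² = (s⁻²·mol²) · (kg⁻¹·s²·A) · (m⁴·cd⁻²) = kg⁻¹·m⁴·A·mol²·cd⁻².
The exponent of A is 1.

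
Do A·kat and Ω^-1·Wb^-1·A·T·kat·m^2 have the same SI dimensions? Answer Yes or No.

No

Left side:
  kat = mol/s = s⁻¹·mol (catalytic activity).
  Combining: A·kat = A · (s⁻¹·mol) = s⁻¹·A·mol.
Right side:
  Ω = kg·m²·s⁻³·A⁻².
  So Ω⁻¹ = kg⁻¹·m⁻²·s³·A².
  Wb = kg·m²·s⁻²·A⁻¹.
  So Wb⁻¹ = kg⁻¹·m⁻²·s²·A.
  T = kg·s⁻²·A⁻¹.
  kat = s⁻¹·mol.
  Combining: Ω⁻¹·Wb⁻¹·A·T·kat·m² = (kg⁻¹·m⁻²·s³·A²) · (kg⁻¹·m⁻²·s²·A) · A · (kg·s⁻²·A⁻¹) · (s⁻¹·mol) · m² = kg⁻¹·m⁻²·s²·A³·mol.
Left is s⁻¹·A·mol; right is kg⁻¹·m⁻²·s²·A³·mol — different.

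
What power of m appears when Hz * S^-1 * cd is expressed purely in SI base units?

2

Hz = s⁻¹.
S = kg⁻¹·m⁻²·s³·A².
So S⁻¹ = kg·m²·s⁻³·A⁻².
Combining: Hz·S⁻¹·cd = s⁻¹ · (kg·m²·s⁻³·A⁻²) · cd = kg·m²·s⁻⁴·A⁻²·cd.
The exponent of m is 2.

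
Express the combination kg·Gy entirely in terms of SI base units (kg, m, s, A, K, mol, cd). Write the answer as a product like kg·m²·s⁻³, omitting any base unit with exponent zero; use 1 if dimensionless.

Gy = J/kg (absorbed dose = energy per mass),
    = m²·s⁻².
Combining: kg·Gy = kg · (m²·s⁻²) = kg·m²·s⁻².

kg·m²·s⁻²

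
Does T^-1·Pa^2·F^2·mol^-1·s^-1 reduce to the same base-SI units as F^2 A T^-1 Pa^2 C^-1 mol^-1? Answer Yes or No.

Left side:
  T = kg·s⁻²·A⁻¹.
  So T⁻¹ = kg⁻¹·s²·A.
  Pa = kg·m⁻¹·s⁻².
  So Pa² = kg²·m⁻²·s⁻⁴.
  F = kg⁻¹·m⁻²·s⁴·A².
  So F² = kg⁻²·m⁻⁴·s⁸·A⁴.
  Combining: T⁻¹·Pa²·F²·mol⁻¹·s⁻¹ = (kg⁻¹·s²·A) · (kg²·m⁻²·s⁻⁴) · (kg⁻²·m⁻⁴·s⁸·A⁴) · mol⁻¹ · s⁻¹ = kg⁻¹·m⁻⁶·s⁵·A⁵·mol⁻¹.
Right side:
  F = kg⁻¹·m⁻²·s⁴·A².
  So F² = kg⁻²·m⁻⁴·s⁸·A⁴.
  T = kg·s⁻²·A⁻¹.
  So T⁻¹ = kg⁻¹·s²·A.
  Pa = kg·m⁻¹·s⁻².
  So Pa² = kg²·m⁻²·s⁻⁴.
  C = s·A.
  So C⁻¹ = s⁻¹·A⁻¹.
  Combining: F²·A·T⁻¹·Pa²·C⁻¹·mol⁻¹ = (kg⁻²·m⁻⁴·s⁸·A⁴) · A · (kg⁻¹·s²·A) · (kg²·m⁻²·s⁻⁴) · (s⁻¹·A⁻¹) · mol⁻¹ = kg⁻¹·m⁻⁶·s⁵·A⁵·mol⁻¹.
Both reduce to kg⁻¹·m⁻⁶·s⁵·A⁵·mol⁻¹.

Yes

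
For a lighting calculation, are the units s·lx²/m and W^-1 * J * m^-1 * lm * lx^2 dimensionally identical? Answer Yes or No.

No

Left side:
  lx = m⁻²·cd.
  So lx² = m⁻⁴·cd².
  Combining: s·lx²·m⁻¹ = s · (m⁻⁴·cd²) · m⁻¹ = m⁻⁵·s·cd².
Right side:
  W = J/s (power = energy per time),
      = kg·m²·s⁻³.
  So W⁻¹ = kg⁻¹·m⁻²·s³.
  J = N·m (work = force × distance),
      = kg·m²·s⁻².
  lm = cd·sr = cd (luminous flux; sr is dimensionless).
  lx = lm/m² (illuminance = luminous flux per area),
      = m⁻²·cd.
  So lx² = m⁻⁴·cd².
  Combining: W⁻¹·J·m⁻¹·lm·lx² = (kg⁻¹·m⁻²·s³) · (kg·m²·s⁻²) · m⁻¹ · cd · (m⁻⁴·cd²) = m⁻⁵·s·cd³.
Left is m⁻⁵·s·cd²; right is m⁻⁵·s·cd³ — different.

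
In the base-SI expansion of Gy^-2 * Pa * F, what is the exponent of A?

2

Gy = J/kg (absorbed dose = energy per mass),
    = m²·s⁻².
So Gy⁻² = m⁻⁴·s⁴.
Pa = N/m² (pressure = force per area),
    = kg·m⁻¹·s⁻².
F = C/V (capacitance = charge per voltage),
    = A·s/(kg·m²·s⁻³·A⁻¹) (substituting C and V),
    = kg⁻¹·m⁻²·s⁴·A².
Combining: Gy⁻²·Pa·F = (m⁻⁴·s⁴) · (kg·m⁻¹·s⁻²) · (kg⁻¹·m⁻²·s⁴·A²) = m⁻⁷·s⁶·A².
The exponent of A is 2.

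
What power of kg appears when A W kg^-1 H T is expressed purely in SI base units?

W = J/s (power = energy per time),
    = kg·m²·s⁻³.
H = Wb/A (inductance = flux per current),
    = kg·m²·s⁻²·A⁻².
T = Wb/m² (flux density = flux per area),
    = kg·s⁻²·A⁻¹.
Combining: A·W·kg⁻¹·H·T = A · (kg·m²·s⁻³) · kg⁻¹ · (kg·m²·s⁻²·A⁻²) · (kg·s⁻²·A⁻¹) = kg²·m⁴·s⁻⁷·A⁻².
The exponent of kg is 2.

2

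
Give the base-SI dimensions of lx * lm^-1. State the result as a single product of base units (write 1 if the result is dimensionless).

m⁻²

lx = m⁻²·cd.
lm = cd.
So lm⁻¹ = cd⁻¹.
Combining: lx·lm⁻¹ = (m⁻²·cd) · cd⁻¹ = m⁻².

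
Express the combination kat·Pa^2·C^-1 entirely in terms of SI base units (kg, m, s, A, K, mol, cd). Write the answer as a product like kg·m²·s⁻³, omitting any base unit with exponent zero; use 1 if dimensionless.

kg²·m⁻²·s⁻⁶·A⁻¹·mol

kat = mol/s = s⁻¹·mol (catalytic activity).
Pa = N/m² (pressure = force per area),
    = kg·m⁻¹·s⁻².
So Pa² = kg²·m⁻²·s⁻⁴.
C = A·s = s·A (charge = current × time).
So C⁻¹ = s⁻¹·A⁻¹.
Combining: kat·Pa²·C⁻¹ = (s⁻¹·mol) · (kg²·m⁻²·s⁻⁴) · (s⁻¹·A⁻¹) = kg²·m⁻²·s⁻⁶·A⁻¹·mol.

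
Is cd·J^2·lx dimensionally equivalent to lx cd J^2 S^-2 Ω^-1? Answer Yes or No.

Left side:
  J = N·m (work = force × distance),
      = kg·m²·s⁻².
  So J² = kg²·m⁴·s⁻⁴.
  lx = lm/m² (illuminance = luminous flux per area),
      = m⁻²·cd.
  Combining: cd·J²·lx = cd · (kg²·m⁴·s⁻⁴) · (m⁻²·cd) = kg²·m²·s⁻⁴·cd².
Right side:
  lx = lm/m² (illuminance = luminous flux per area),
      = m⁻²·cd.
  J = N·m (work = force × distance),
      = kg·m²·s⁻².
  So J² = kg²·m⁴·s⁻⁴.
  S = 1/Ω (conductance is reciprocal resistance),
      = kg⁻¹·m⁻²·s³·A².
  So S⁻² = kg²·m⁴·s⁻⁶·A⁻⁴.
  Ω = V/A (resistance = voltage per current),
      = kg·m²·s⁻³·A⁻².
  So Ω⁻¹ = kg⁻¹·m⁻²·s³·A².
  Combining: lx·cd·J²·S⁻²·Ω⁻¹ = (m⁻²·cd) · cd · (kg²·m⁴·s⁻⁴) · (kg²·m⁴·s⁻⁶·A⁻⁴) · (kg⁻¹·m⁻²·s³·A²) = kg³·m⁴·s⁻⁷·A⁻²·cd².
Left is kg²·m²·s⁻⁴·cd²; right is kg³·m⁴·s⁻⁷·A⁻²·cd² — different.

No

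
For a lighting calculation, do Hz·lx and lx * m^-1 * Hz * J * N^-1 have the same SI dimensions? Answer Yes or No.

Yes

Left side:
  Hz = s⁻¹.
  lx = m⁻²·cd.
  Combining: Hz·lx = s⁻¹ · (m⁻²·cd) = m⁻²·s⁻¹·cd.
Right side:
  lx = lm/m² (illuminance = luminous flux per area),
      = m⁻²·cd.
  Hz = 1/s = s⁻¹ (frequency is cycles per second).
  J = N·m (work = force × distance),
      = kg·m²·s⁻².
  N = kg·m/s² = kg·m·s⁻² (force = mass × acceleration).
  So N⁻¹ = kg⁻¹·m⁻¹·s².
  Combining: lx·m⁻¹·Hz·J·N⁻¹ = (m⁻²·cd) · m⁻¹ · s⁻¹ · (kg·m²·s⁻²) · (kg⁻¹·m⁻¹·s²) = m⁻²·s⁻¹·cd.
Both reduce to m⁻²·s⁻¹·cd.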